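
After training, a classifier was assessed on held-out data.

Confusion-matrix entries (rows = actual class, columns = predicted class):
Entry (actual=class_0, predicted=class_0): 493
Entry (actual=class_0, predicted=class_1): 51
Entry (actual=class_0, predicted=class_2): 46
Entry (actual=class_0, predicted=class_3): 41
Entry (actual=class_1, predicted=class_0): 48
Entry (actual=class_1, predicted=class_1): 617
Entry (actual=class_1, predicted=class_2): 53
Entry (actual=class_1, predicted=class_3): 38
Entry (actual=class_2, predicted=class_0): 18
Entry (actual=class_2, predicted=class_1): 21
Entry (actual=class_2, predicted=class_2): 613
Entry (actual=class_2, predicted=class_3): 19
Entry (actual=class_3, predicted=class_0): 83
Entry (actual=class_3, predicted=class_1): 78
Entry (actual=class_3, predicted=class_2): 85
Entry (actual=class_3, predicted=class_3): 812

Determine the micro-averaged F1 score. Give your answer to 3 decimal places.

Micro-averaging pools counts across classes: ΣTP=2535, ΣFP=581, ΣFN=581.
Micro-F1 score = 2·TP/(2·TP+FP+FN) on pooled counts = 0.814 (equals overall accuracy in single-label multiclass).

0.814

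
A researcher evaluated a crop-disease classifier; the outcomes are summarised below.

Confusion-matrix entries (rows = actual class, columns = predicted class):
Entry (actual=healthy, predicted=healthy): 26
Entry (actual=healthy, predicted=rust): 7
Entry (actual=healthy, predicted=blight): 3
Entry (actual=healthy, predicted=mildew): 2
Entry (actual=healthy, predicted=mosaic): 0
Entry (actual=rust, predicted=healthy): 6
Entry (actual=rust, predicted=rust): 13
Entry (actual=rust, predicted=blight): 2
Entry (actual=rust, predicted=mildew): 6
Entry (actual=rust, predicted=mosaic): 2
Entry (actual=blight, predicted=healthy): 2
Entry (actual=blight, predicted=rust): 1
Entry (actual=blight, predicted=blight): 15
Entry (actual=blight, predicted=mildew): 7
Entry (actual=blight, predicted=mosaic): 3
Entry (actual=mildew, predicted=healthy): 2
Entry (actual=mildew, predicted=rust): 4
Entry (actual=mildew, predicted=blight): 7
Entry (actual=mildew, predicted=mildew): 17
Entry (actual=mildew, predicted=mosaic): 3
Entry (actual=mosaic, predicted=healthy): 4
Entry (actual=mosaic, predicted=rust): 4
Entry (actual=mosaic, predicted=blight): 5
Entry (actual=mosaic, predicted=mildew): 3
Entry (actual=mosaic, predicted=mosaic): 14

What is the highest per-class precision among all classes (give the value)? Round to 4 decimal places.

0.6500

Per-class precision (TP/(TP+FP)):
  healthy: TP=26, FP=6+2+2+4=14 → 26/40 = 0.65000
  rust: TP=13, FP=7+1+4+4=16 → 13/29 = 0.44828
  blight: TP=15, FP=3+2+7+5=17 → 15/32 = 0.46875
  mildew: TP=17, FP=2+6+7+3=18 → 17/35 = 0.48571
  mosaic: TP=14, FP=0+2+3+3=8 → 14/22 = 0.63636
Highest is class 'healthy' with precision = 0.6500.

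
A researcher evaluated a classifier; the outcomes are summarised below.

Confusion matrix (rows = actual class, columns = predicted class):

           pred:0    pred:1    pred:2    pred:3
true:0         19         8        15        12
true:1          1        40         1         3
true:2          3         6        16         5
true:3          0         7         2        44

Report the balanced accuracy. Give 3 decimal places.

Balanced accuracy = mean of per-class recall.
  0: recall = 19/54 = 0.3519
  1: recall = 40/45 = 0.8889
  2: recall = 16/30 = 0.5333
  3: recall = 44/53 = 0.8302
Mean = (0.3519 + 0.8889 + 0.5333 + 0.8302) / 4 = 0.651

0.651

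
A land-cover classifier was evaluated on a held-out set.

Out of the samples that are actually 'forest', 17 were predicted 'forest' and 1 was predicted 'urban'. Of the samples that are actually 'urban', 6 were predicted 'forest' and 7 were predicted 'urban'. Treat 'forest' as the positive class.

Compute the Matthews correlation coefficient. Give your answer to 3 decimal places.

0.545

MCC = (TP·TN − FP·FN) / √((TP+FP)(TP+FN)(TN+FP)(TN+FN))
Numerator = 17·7 − 6·1 = 113
Denominator = √(23·18·13·8) = √43056 = 207.4994
MCC = 113 / 207.4994 = 0.545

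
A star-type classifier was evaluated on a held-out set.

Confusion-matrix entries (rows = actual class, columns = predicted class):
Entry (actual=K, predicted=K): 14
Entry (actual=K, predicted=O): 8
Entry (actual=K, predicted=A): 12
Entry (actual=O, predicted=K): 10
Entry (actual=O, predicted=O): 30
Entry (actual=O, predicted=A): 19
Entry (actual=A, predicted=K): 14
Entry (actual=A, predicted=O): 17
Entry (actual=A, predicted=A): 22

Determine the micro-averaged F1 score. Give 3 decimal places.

0.452

Micro-averaging pools counts across classes: ΣTP=66, ΣFP=80, ΣFN=80.
Micro-F1 score = 2·TP/(2·TP+FP+FN) on pooled counts = 0.452 (equals overall accuracy in single-label multiclass).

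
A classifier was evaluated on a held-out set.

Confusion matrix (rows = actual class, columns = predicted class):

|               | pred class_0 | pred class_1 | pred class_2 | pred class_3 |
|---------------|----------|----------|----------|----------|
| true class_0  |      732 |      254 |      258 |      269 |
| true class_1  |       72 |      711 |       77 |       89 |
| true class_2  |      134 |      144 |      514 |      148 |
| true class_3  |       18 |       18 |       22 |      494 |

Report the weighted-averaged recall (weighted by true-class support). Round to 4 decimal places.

0.6199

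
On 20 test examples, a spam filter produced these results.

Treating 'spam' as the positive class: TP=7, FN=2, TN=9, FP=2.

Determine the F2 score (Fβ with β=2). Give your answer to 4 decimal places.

0.7778

Fβ = (1+β²)·TP / ((1+β²)·TP + β²·FN + FP), with β²=4
= 5·7 / (5·7 + 4·2 + 2) = 0.7778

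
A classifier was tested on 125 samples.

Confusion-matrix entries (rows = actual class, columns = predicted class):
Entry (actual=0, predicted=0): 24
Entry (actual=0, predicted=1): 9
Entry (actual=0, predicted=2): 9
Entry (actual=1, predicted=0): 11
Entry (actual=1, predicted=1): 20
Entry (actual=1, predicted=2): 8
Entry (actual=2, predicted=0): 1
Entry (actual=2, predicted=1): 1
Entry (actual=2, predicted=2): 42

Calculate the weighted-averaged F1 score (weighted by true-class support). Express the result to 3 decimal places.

Per-class F1 score (2·TP/(2·TP+FP+FN)):
  0: TP=24, FP=11+1=12, FN=9+9=18 → 48/78 = 0.6154
  1: TP=20, FP=9+1=10, FN=11+8=19 → 40/69 = 0.5797
  2: TP=42, FP=9+8=17, FN=1+1=2 → 84/103 = 0.8155
Weighted-F1 score = Σ (supportᵢ/N)·F1 scoreᵢ with N=125: (42/125)·0.6154 + (39/125)·0.5797 + (44/125)·0.8155 = 0.675

0.675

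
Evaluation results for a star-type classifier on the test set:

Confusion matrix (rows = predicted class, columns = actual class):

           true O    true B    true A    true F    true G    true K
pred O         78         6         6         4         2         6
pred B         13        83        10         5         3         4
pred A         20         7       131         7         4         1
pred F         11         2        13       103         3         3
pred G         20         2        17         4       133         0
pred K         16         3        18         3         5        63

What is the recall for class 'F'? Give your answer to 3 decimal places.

0.817

Treat 'F' as positive and all other classes as negative.
recall = TP/(TP+FN).
F: TP=103, FN=4+5+7+4+3=23 → 103/126 = 0.8175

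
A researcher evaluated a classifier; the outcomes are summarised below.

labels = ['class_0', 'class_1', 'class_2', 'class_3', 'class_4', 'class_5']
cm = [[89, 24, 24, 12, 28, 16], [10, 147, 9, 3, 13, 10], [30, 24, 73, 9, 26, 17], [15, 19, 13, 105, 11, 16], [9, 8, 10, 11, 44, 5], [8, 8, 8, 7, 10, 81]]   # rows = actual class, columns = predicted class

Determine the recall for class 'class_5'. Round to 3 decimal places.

0.664

Take TP from the diagonal, FP from the rest of the 'class_5' prediction marginal, FN from the rest of the 'class_5' actual marginal.
recall = TP/(TP+FN).
class_5: TP=81, FN=8+8+8+7+10=41 → 81/122 = 0.6639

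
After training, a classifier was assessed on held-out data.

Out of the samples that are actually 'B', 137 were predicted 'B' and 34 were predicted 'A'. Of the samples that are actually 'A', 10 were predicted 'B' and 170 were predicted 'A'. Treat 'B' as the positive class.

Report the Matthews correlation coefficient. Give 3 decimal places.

MCC = (TP·TN − FP·FN) / √((TP+FP)(TP+FN)(TN+FP)(TN+FN))
Numerator = 137·170 − 10·34 = 22950
Denominator = √(147·171·180·204) = √923030640 = 30381.4193
MCC = 22950 / 30381.4193 = 0.755

0.755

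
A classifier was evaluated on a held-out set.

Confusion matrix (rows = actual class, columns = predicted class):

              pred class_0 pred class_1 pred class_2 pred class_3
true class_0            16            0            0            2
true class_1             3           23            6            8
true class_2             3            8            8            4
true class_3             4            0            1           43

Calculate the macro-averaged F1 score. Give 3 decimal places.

0.654

Per-class F1 score (2·TP/(2·TP+FP+FN)):
  class_0: TP=16, FP=3+3+4=10, FN=0+0+2=2 → 32/44 = 0.7273
  class_1: TP=23, FP=0+8+0=8, FN=3+6+8=17 → 46/71 = 0.6479
  class_2: TP=8, FP=0+6+1=7, FN=3+8+4=15 → 16/38 = 0.4211
  class_3: TP=43, FP=2+8+4=14, FN=4+0+1=5 → 86/105 = 0.8190
Macro-F1 score = mean = (0.7273 + 0.6479 + 0.4211 + 0.8190) / 4 = 0.654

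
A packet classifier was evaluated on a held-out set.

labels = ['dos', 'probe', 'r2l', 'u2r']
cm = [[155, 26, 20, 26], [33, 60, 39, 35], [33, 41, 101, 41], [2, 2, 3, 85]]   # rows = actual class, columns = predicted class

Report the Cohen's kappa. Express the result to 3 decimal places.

Observed agreement pₒ = trace/N = 401/702 = 0.5712
Expected agreement pₑ = Σ (rowᵢ·colᵢ)/N² = (227·223 + 167·129 + 216·163 + 92·187)/702² = 0.2528
κ = (pₒ − pₑ)/(1 − pₑ) = (0.5712 − 0.2528)/(1 − 0.2528) = 0.426

0.426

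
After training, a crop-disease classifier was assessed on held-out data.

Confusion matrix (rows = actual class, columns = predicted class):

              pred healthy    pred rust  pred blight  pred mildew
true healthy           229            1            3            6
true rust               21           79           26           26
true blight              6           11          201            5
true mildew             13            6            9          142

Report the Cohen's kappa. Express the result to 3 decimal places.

Observed agreement pₒ = trace/N = 651/784 = 0.8304
Expected agreement pₑ = Σ (rowᵢ·colᵢ)/N² = (239·269 + 152·97 + 223·239 + 170·179)/784² = 0.2648
κ = (pₒ − pₑ)/(1 − pₑ) = (0.8304 − 0.2648)/(1 − 0.2648) = 0.769

0.769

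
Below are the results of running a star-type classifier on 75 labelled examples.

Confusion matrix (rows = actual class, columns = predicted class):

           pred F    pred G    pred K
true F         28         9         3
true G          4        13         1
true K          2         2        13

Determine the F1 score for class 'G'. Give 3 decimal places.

0.619

Take TP from the diagonal, FP from the rest of the 'G' prediction marginal, FN from the rest of the 'G' actual marginal.
F1 score = 2·TP/(2·TP+FP+FN).
G: TP=13, FP=9+2=11, FN=4+1=5 → 26/42 = 0.6190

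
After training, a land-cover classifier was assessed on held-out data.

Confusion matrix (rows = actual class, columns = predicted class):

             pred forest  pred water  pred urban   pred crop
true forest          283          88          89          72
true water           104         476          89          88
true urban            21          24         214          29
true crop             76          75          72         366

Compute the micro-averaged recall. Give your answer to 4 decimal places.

0.6182

Micro-averaging pools counts across classes: ΣTP=1339, ΣFP=827, ΣFN=827.
Micro-recall = TP/(TP+FN) on pooled counts = 0.6182 (equals overall accuracy in single-label multiclass).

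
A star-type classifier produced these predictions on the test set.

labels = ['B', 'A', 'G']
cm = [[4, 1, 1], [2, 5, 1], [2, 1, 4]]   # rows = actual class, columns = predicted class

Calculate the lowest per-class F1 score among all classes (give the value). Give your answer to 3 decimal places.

0.571

Per-class F1 score (2·TP/(2·TP+FP+FN)):
  B: TP=4, FP=2+2=4, FN=1+1=2 → 8/14 = 0.5714
  A: TP=5, FP=1+1=2, FN=2+1=3 → 10/15 = 0.6667
  G: TP=4, FP=1+1=2, FN=2+1=3 → 8/13 = 0.6154
Lowest is class 'B' with F1 score = 0.571.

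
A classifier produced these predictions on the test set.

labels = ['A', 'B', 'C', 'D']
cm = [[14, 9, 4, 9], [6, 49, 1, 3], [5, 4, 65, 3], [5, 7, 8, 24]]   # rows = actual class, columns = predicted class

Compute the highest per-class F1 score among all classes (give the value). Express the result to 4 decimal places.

Per-class F1 score (2·TP/(2·TP+FP+FN)):
  A: TP=14, FP=6+5+5=16, FN=9+4+9=22 → 28/66 = 0.42424
  B: TP=49, FP=9+4+7=20, FN=6+1+3=10 → 98/128 = 0.76563
  C: TP=65, FP=4+1+8=13, FN=5+4+3=12 → 130/155 = 0.83871
  D: TP=24, FP=9+3+3=15, FN=5+7+8=20 → 48/83 = 0.57831
Highest is class 'C' with F1 score = 0.8387.

0.8387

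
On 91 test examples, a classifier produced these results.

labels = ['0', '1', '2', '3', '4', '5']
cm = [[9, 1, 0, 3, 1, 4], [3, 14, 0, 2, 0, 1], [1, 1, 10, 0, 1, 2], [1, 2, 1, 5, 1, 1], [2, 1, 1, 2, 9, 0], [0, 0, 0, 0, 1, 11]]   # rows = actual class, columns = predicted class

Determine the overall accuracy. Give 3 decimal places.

0.637

Accuracy = trace / total = (9+14+10+5+9+11=58) / 91 = 58/91 = 0.637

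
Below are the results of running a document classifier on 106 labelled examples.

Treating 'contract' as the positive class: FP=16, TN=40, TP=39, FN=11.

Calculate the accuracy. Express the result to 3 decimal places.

Accuracy = (TP+TN)/N = (39+40)/106 = 0.745

0.745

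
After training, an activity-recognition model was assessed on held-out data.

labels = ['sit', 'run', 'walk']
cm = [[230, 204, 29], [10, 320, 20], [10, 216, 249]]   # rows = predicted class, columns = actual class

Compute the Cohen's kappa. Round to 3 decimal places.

0.449

Observed agreement pₒ = trace/N = 799/1288 = 0.6203
Expected agreement pₑ = Σ (rowᵢ·colᵢ)/N² = (250·463 + 740·350 + 298·475)/1288² = 0.3112
κ = (pₒ − pₑ)/(1 − pₑ) = (0.6203 − 0.3112)/(1 − 0.3112) = 0.449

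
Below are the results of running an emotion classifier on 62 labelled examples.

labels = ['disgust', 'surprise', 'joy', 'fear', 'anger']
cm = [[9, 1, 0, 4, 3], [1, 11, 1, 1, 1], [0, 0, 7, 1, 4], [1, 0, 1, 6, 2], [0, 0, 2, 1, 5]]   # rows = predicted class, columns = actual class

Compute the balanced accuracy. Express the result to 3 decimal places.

0.633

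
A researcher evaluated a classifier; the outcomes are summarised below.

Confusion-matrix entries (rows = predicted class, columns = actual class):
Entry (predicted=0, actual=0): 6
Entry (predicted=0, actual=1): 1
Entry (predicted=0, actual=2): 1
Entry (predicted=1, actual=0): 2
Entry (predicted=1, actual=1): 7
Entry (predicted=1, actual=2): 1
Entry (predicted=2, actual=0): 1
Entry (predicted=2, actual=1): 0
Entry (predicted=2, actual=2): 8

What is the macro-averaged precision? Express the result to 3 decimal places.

Per-class precision (TP/(TP+FP)):
  0: TP=6, FP=1+1=2 → 6/8 = 0.7500
  1: TP=7, FP=2+1=3 → 7/10 = 0.7000
  2: TP=8, FP=1+0=1 → 8/9 = 0.8889
Macro-precision = mean = (0.7500 + 0.7000 + 0.8889) / 3 = 0.780

0.780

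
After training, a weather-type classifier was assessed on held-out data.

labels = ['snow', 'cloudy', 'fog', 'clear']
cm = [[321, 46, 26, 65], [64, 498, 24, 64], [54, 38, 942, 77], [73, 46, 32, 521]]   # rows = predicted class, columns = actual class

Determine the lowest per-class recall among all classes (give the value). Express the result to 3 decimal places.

Per-class recall (TP/(TP+FN)):
  snow: TP=321, FN=64+54+73=191 → 321/512 = 0.6270
  cloudy: TP=498, FN=46+38+46=130 → 498/628 = 0.7930
  fog: TP=942, FN=26+24+32=82 → 942/1024 = 0.9199
  clear: TP=521, FN=65+64+77=206 → 521/727 = 0.7166
Lowest is class 'snow' with recall = 0.627.

0.627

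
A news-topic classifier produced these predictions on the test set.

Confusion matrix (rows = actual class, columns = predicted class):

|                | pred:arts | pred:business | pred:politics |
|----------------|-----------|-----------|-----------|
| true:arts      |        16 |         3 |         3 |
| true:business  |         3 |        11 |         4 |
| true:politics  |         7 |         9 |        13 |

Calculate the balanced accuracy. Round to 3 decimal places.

0.596

Balanced accuracy = mean of per-class recall.
  arts: recall = 16/22 = 0.7273
  business: recall = 11/18 = 0.6111
  politics: recall = 13/29 = 0.4483
Mean = (0.7273 + 0.6111 + 0.4483) / 3 = 0.596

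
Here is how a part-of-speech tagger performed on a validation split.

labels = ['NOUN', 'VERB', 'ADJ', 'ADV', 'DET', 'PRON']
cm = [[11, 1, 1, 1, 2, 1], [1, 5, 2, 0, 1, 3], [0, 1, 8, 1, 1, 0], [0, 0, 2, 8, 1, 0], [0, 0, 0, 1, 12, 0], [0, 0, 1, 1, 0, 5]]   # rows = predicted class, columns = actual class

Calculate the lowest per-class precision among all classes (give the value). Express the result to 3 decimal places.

0.417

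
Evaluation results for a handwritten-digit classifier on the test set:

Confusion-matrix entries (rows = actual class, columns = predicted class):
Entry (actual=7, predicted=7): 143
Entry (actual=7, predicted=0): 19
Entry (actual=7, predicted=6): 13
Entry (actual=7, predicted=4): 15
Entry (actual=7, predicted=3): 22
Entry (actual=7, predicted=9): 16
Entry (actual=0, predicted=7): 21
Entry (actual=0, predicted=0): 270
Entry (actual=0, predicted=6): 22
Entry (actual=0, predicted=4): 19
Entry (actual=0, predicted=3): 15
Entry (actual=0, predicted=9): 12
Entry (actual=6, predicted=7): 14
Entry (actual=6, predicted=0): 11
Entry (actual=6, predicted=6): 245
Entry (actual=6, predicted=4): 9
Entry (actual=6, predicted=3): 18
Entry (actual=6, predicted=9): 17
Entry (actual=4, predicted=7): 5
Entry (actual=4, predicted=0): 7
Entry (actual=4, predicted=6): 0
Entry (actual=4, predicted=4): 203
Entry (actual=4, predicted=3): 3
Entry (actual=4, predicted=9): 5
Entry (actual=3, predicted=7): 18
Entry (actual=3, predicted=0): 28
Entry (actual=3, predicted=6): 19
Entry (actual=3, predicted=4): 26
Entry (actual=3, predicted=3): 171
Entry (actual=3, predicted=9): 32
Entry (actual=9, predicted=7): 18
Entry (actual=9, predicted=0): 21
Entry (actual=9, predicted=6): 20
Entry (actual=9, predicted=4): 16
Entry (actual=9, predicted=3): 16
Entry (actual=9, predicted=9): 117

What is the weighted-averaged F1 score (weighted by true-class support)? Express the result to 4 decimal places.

Per-class F1 score (2·TP/(2·TP+FP+FN)):
  7: TP=143, FP=21+14+5+18+18=76, FN=19+13+15+22+16=85 → 286/447 = 0.63982
  0: TP=270, FP=19+11+7+28+21=86, FN=21+22+19+15+12=89 → 540/715 = 0.75524
  6: TP=245, FP=13+22+0+19+20=74, FN=14+11+9+18+17=69 → 490/633 = 0.77409
  4: TP=203, FP=15+19+9+26+16=85, FN=5+7+0+3+5=20 → 406/511 = 0.79452
  3: TP=171, FP=22+15+18+3+16=74, FN=18+28+19+26+32=123 → 342/539 = 0.63451
  9: TP=117, FP=16+12+17+5+32=82, FN=18+21+20+16+16=91 → 234/407 = 0.57494
Weighted-F1 score = Σ (supportᵢ/N)·F1 scoreᵢ with N=1626: (228/1626)·0.63982 + (359/1626)·0.75524 + (314/1626)·0.77409 + (223/1626)·0.79452 + (294/1626)·0.63451 + (208/1626)·0.57494 = 0.7032

0.7032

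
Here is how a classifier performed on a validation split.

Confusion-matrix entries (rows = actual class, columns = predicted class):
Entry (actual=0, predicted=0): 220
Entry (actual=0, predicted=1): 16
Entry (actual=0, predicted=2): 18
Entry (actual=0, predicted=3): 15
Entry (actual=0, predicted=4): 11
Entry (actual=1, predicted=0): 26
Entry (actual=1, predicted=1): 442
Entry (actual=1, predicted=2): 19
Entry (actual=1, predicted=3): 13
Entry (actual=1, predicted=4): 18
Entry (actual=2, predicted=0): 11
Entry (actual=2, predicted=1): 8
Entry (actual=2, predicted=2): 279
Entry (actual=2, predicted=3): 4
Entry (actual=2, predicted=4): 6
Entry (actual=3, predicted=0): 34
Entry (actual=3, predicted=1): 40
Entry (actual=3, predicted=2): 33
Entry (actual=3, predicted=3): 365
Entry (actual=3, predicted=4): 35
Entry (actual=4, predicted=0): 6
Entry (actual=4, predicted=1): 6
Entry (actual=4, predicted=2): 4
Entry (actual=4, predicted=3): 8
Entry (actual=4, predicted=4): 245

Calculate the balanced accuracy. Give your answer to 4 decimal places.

0.8351

Balanced accuracy = mean of per-class recall.
  0: recall = 220/280 = 0.78571
  1: recall = 442/518 = 0.85328
  2: recall = 279/308 = 0.90584
  3: recall = 365/507 = 0.71992
  4: recall = 245/269 = 0.91078
Mean = (0.78571 + 0.85328 + 0.90584 + 0.71992 + 0.91078) / 5 = 0.8351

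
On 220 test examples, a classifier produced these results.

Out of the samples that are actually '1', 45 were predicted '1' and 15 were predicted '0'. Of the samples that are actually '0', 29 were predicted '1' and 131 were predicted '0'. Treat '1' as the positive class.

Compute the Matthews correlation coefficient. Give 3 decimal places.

0.536

MCC = (TP·TN − FP·FN) / √((TP+FP)(TP+FN)(TN+FP)(TN+FN))
Numerator = 45·131 − 29·15 = 5460
Denominator = √(74·60·160·146) = √103718400 = 10184.2231
MCC = 5460 / 10184.2231 = 0.536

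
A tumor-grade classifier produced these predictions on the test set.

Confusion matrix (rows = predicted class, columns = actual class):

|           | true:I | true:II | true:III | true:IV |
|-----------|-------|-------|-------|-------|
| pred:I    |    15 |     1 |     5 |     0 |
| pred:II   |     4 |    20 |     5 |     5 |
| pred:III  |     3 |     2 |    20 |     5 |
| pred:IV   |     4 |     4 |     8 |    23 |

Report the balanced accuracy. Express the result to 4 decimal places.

Balanced accuracy = mean of per-class recall.
  I: recall = 15/26 = 0.57692
  II: recall = 20/27 = 0.74074
  III: recall = 20/38 = 0.52632
  IV: recall = 23/33 = 0.69697
Mean = (0.57692 + 0.74074 + 0.52632 + 0.69697) / 4 = 0.6352

0.6352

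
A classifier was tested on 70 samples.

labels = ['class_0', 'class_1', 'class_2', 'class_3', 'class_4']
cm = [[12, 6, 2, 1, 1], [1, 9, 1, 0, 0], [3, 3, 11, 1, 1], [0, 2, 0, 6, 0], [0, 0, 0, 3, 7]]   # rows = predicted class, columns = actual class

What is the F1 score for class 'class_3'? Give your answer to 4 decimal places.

One-vs-rest for 'class_3': TP = diagonal; FP = other classes predicted 'class_3'; FN = 'class_3' predicted as other.
F1 score = 2·TP/(2·TP+FP+FN).
class_3: TP=6, FP=0+2+0+0=2, FN=1+0+1+3=5 → 12/19 = 0.63158

0.6316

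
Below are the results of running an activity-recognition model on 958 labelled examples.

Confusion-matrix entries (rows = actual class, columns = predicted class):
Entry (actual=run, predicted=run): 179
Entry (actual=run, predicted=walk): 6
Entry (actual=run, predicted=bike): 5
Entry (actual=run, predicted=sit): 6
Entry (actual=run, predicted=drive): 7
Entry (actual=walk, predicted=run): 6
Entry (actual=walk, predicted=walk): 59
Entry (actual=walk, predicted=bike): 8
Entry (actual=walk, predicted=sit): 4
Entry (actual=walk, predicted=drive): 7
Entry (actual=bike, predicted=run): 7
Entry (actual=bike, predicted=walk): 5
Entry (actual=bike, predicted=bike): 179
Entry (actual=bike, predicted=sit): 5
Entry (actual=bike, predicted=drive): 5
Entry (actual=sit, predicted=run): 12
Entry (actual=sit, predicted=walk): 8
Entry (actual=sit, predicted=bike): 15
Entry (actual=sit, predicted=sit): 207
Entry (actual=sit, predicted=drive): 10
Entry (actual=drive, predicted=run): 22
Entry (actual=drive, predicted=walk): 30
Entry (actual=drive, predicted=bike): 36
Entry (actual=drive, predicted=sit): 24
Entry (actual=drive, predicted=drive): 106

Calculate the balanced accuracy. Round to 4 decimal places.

0.7565

Balanced accuracy = mean of per-class recall.
  run: recall = 179/203 = 0.88177
  walk: recall = 59/84 = 0.70238
  bike: recall = 179/201 = 0.89055
  sit: recall = 207/252 = 0.82143
  drive: recall = 106/218 = 0.48624
Mean = (0.88177 + 0.70238 + 0.89055 + 0.82143 + 0.48624) / 5 = 0.7565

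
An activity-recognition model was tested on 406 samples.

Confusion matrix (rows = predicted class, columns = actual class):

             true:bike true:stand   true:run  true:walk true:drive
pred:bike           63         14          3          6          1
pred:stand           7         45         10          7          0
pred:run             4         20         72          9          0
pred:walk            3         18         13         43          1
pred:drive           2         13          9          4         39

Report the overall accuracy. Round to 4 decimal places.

0.6453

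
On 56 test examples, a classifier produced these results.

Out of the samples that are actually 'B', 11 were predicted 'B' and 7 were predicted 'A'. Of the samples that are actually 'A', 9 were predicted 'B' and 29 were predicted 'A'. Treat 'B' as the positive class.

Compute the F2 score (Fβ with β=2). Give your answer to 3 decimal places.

0.598

Fβ = (1+β²)·TP / ((1+β²)·TP + β²·FN + FP), with β²=4
= 5·11 / (5·11 + 4·7 + 9) = 0.598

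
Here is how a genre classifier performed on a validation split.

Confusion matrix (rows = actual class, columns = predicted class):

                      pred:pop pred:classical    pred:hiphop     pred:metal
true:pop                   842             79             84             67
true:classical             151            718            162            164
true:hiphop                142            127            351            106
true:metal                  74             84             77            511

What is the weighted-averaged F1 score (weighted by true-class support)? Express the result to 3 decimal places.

Per-class F1 score (2·TP/(2·TP+FP+FN)):
  pop: TP=842, FP=151+142+74=367, FN=79+84+67=230 → 1684/2281 = 0.7383
  classical: TP=718, FP=79+127+84=290, FN=151+162+164=477 → 1436/2203 = 0.6518
  hiphop: TP=351, FP=84+162+77=323, FN=142+127+106=375 → 702/1400 = 0.5014
  metal: TP=511, FP=67+164+106=337, FN=74+84+77=235 → 1022/1594 = 0.6412
Weighted-F1 score = Σ (supportᵢ/N)·F1 scoreᵢ with N=3739: (1072/3739)·0.7383 + (1195/3739)·0.6518 + (726/3739)·0.5014 + (746/3739)·0.6412 = 0.645

0.645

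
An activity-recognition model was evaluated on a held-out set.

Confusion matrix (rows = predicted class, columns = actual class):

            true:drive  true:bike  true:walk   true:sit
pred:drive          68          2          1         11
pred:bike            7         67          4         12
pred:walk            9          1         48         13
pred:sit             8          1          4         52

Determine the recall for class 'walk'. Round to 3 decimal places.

recall = TP/(TP+FN).
walk: TP=48, FN=1+4+4=9 → 48/57 = 0.8421

0.842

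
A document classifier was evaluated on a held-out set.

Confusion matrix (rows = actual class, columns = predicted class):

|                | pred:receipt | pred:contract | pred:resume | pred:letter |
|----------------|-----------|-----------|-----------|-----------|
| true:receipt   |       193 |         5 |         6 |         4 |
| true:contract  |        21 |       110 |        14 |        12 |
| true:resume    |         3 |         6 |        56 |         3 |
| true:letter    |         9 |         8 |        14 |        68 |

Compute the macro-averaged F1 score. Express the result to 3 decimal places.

0.775

Per-class F1 score (2·TP/(2·TP+FP+FN)):
  receipt: TP=193, FP=21+3+9=33, FN=5+6+4=15 → 386/434 = 0.8894
  contract: TP=110, FP=5+6+8=19, FN=21+14+12=47 → 220/286 = 0.7692
  resume: TP=56, FP=6+14+14=34, FN=3+6+3=12 → 112/158 = 0.7089
  letter: TP=68, FP=4+12+3=19, FN=9+8+14=31 → 136/186 = 0.7312
Macro-F1 score = mean = (0.8894 + 0.7692 + 0.7089 + 0.7312) / 4 = 0.775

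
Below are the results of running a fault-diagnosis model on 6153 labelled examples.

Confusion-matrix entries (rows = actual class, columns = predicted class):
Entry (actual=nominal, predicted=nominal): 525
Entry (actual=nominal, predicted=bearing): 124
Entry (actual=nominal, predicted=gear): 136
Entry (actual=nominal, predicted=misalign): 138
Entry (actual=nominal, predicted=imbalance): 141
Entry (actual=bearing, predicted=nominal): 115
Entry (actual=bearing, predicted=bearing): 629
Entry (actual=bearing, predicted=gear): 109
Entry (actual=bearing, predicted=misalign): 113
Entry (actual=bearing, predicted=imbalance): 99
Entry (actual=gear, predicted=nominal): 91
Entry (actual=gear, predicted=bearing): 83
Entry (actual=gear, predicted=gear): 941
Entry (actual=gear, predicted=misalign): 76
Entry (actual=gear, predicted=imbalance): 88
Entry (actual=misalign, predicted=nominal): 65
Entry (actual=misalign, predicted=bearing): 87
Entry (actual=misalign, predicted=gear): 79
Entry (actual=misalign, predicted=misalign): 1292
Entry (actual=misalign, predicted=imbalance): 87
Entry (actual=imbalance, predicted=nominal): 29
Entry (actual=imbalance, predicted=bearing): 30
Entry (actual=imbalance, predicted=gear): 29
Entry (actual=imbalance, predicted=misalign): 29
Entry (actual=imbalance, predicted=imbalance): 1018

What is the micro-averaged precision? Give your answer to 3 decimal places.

0.716

Micro-averaging pools counts across classes: ΣTP=4405, ΣFP=1748, ΣFN=1748.
Micro-precision = TP/(TP+FP) on pooled counts = 0.716 (equals overall accuracy in single-label multiclass).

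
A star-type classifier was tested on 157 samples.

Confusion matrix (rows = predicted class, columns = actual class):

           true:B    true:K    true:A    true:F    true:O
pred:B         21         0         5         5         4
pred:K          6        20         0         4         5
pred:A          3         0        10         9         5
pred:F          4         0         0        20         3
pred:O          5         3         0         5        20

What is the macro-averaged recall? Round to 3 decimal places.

0.616

Per-class recall (TP/(TP+FN)):
  B: TP=21, FN=6+3+4+5=18 → 21/39 = 0.5385
  K: TP=20, FN=0+0+0+3=3 → 20/23 = 0.8696
  A: TP=10, FN=5+0+0+0=5 → 10/15 = 0.6667
  F: TP=20, FN=5+4+9+5=23 → 20/43 = 0.4651
  O: TP=20, FN=4+5+5+3=17 → 20/37 = 0.5405
Macro-recall = mean = (0.5385 + 0.8696 + 0.6667 + 0.4651 + 0.5405) / 5 = 0.616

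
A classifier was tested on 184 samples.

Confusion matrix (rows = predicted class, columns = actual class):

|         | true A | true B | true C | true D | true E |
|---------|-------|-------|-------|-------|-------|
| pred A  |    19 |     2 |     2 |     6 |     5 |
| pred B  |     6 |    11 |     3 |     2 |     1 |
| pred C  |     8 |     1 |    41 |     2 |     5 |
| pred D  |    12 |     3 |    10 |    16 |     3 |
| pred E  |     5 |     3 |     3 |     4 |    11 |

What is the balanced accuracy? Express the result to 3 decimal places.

0.520

Balanced accuracy = mean of per-class recall.
  A: recall = 19/50 = 0.3800
  B: recall = 11/20 = 0.5500
  C: recall = 41/59 = 0.6949
  D: recall = 16/30 = 0.5333
  E: recall = 11/25 = 0.4400
Mean = (0.3800 + 0.5500 + 0.6949 + 0.5333 + 0.4400) / 5 = 0.520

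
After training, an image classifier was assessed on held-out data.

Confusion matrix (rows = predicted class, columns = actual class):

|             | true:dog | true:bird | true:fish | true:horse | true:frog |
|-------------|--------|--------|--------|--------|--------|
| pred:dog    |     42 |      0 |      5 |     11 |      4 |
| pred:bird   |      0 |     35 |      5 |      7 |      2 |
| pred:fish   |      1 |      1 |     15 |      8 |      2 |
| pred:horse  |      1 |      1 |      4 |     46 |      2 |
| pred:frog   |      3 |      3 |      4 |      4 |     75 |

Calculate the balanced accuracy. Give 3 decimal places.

0.742

Balanced accuracy = mean of per-class recall.
  dog: recall = 42/47 = 0.8936
  bird: recall = 35/40 = 0.8750
  fish: recall = 15/33 = 0.4545
  horse: recall = 46/76 = 0.6053
  frog: recall = 75/85 = 0.8824
Mean = (0.8936 + 0.8750 + 0.4545 + 0.6053 + 0.8824) / 5 = 0.742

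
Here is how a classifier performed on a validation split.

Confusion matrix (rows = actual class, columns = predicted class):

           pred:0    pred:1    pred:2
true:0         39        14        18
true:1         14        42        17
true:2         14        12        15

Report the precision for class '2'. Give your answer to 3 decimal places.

Treat '2' as positive and all other classes as negative.
precision = TP/(TP+FP).
2: TP=15, FP=18+17=35 → 15/50 = 0.3000

0.300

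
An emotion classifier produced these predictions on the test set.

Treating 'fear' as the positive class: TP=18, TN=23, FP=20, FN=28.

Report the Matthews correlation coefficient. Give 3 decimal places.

-0.075

MCC = (TP·TN − FP·FN) / √((TP+FP)(TP+FN)(TN+FP)(TN+FN))
Numerator = 18·23 − 20·28 = -146
Denominator = √(38·46·43·51) = √3833364 = 1957.8979
MCC = -146 / 1957.8979 = -0.075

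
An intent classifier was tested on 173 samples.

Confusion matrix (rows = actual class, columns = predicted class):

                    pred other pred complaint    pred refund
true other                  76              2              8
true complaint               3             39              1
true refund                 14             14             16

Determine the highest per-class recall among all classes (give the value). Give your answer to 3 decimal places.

0.907

Per-class recall (TP/(TP+FN)):
  other: TP=76, FN=2+8=10 → 76/86 = 0.8837
  complaint: TP=39, FN=3+1=4 → 39/43 = 0.9070
  refund: TP=16, FN=14+14=28 → 16/44 = 0.3636
Highest is class 'complaint' with recall = 0.907.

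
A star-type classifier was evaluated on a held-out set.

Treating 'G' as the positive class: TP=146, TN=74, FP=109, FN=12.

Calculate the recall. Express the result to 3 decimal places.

0.924

Recall = TP/(TP+FN) = 146/(146+12) = 146/158 = 0.924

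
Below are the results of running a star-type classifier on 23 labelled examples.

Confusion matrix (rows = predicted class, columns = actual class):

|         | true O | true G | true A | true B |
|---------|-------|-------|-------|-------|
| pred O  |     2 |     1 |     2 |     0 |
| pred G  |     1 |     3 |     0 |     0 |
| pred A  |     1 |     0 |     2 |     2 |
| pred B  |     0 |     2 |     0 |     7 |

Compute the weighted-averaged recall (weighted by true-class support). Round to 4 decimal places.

0.6087

Per-class recall (TP/(TP+FN)):
  O: TP=2, FN=1+1+0=2 → 2/4 = 0.50000
  G: TP=3, FN=1+0+2=3 → 3/6 = 0.50000
  A: TP=2, FN=2+0+0=2 → 2/4 = 0.50000
  B: TP=7, FN=0+0+2=2 → 7/9 = 0.77778
Weighted-recall = Σ (supportᵢ/N)·recallᵢ with N=23: (4/23)·0.50000 + (6/23)·0.50000 + (4/23)·0.50000 + (9/23)·0.77778 = 0.6087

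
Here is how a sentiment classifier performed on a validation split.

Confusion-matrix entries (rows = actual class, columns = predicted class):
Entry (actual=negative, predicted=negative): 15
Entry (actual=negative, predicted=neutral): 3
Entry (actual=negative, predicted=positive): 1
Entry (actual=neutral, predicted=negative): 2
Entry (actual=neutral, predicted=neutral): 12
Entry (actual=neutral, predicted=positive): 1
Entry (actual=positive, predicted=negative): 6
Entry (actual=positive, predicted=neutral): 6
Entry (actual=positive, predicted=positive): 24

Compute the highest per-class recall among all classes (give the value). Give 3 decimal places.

Per-class recall (TP/(TP+FN)):
  negative: TP=15, FN=3+1=4 → 15/19 = 0.7895
  neutral: TP=12, FN=2+1=3 → 12/15 = 0.8000
  positive: TP=24, FN=6+6=12 → 24/36 = 0.6667
Highest is class 'neutral' with recall = 0.800.

0.800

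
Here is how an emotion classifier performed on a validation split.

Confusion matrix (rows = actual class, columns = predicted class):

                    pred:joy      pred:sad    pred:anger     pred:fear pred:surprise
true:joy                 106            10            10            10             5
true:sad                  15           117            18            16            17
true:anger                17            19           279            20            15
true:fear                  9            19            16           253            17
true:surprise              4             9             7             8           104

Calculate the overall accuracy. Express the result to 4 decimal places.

0.7670

Accuracy = trace / total = (106+117+279+253+104=859) / 1120 = 859/1120 = 0.7670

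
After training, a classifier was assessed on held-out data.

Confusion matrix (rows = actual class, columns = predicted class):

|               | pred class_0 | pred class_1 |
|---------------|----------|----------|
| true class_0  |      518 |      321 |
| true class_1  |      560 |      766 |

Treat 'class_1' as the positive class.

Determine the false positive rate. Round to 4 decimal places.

0.3826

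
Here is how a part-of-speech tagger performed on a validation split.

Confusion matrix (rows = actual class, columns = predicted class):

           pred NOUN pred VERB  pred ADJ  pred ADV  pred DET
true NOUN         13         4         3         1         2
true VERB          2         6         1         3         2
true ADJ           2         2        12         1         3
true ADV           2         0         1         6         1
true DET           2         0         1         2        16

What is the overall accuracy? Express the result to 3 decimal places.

Accuracy = trace / total = (13+6+12+6+16=53) / 88 = 53/88 = 0.602

0.602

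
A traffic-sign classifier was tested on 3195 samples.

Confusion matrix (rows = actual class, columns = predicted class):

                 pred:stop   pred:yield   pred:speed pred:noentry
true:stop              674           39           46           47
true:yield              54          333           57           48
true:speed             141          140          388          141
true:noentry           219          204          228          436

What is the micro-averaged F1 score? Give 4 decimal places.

Micro-averaging pools counts across classes: ΣTP=1831, ΣFP=1364, ΣFN=1364.
Micro-F1 score = 2·TP/(2·TP+FP+FN) on pooled counts = 0.5731 (equals overall accuracy in single-label multiclass).

0.5731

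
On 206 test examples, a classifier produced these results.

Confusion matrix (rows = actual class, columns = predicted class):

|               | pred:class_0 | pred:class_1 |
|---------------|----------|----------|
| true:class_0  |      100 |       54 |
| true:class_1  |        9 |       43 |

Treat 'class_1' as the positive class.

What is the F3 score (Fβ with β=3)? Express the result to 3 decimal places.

Fβ = (1+β²)·TP / ((1+β²)·TP + β²·FN + FP), with β²=9
= 10·43 / (10·43 + 9·9 + 54) = 0.761

0.761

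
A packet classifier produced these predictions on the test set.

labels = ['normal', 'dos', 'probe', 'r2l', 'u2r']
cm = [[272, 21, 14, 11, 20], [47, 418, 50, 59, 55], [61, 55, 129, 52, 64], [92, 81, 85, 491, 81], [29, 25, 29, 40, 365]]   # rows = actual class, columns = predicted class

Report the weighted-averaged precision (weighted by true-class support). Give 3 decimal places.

0.643

Per-class precision (TP/(TP+FP)):
  normal: TP=272, FP=47+61+92+29=229 → 272/501 = 0.5429
  dos: TP=418, FP=21+55+81+25=182 → 418/600 = 0.6967
  probe: TP=129, FP=14+50+85+29=178 → 129/307 = 0.4202
  r2l: TP=491, FP=11+59+52+40=162 → 491/653 = 0.7519
  u2r: TP=365, FP=20+55+64+81=220 → 365/585 = 0.6239
Weighted-precision = Σ (supportᵢ/N)·precisionᵢ with N=2646: (338/2646)·0.5429 + (629/2646)·0.6967 + (361/2646)·0.4202 + (830/2646)·0.7519 + (488/2646)·0.6239 = 0.643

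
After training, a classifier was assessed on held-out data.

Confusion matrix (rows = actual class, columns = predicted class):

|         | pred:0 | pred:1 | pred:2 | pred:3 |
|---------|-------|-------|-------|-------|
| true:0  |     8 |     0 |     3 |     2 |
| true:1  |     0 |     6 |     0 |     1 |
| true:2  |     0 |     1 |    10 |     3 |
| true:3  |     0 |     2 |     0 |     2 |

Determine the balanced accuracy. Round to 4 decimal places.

Balanced accuracy = mean of per-class recall.
  0: recall = 8/13 = 0.61538
  1: recall = 6/7 = 0.85714
  2: recall = 10/14 = 0.71429
  3: recall = 2/4 = 0.50000
Mean = (0.61538 + 0.85714 + 0.71429 + 0.50000) / 4 = 0.6717

0.6717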